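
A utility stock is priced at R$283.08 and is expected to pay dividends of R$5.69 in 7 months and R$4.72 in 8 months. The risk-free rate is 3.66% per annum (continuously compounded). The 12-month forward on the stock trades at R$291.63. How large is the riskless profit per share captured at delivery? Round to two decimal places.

R$8.55 per share

PV(dividends) I = 5.69·e^(−0.0366·7/12) + 4.72·e^(−0.0366·8/12) = 10.1760
Fair forward F* = (S − I)·e^(rT) = (283.08 − 10.1760)·e^0.036600 = 272.9040 × 1.037278 = 283.0773
Market R$291.63 > fair 283.0773: forward overpriced → cash-and-carry (borrow at r, buy the stock and collect the dividends, short the forward).
Profit at T = |F_mkt − F*| = |291.63 − 283.0773| = R$8.55 per share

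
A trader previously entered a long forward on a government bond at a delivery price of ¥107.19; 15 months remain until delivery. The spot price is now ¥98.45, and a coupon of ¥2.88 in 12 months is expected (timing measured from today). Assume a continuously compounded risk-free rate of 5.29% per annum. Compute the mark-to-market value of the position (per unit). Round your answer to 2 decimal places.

-¥4.61

PV(remaining coupons) I = 2.88·e^(−0.0529·12/12) = 2.7316
Current forward F = (S − I)·e^(rT) = (98.45 − 2.7316)·e^(0.0529·15/12) = 95.7184 × 1.068360 = 102.2617
Value (long) = (F − K)·e^(−rT) = (102.2617 − 107.19) × 0.936014 = -4.6130
Value = -¥4.61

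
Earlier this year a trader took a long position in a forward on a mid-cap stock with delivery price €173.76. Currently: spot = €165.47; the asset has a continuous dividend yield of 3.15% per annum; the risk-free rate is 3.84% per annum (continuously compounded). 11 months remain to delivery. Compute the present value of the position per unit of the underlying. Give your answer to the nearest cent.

-€6.99

Current fair forward for the remaining 11 months: F = S·e^((r − q)·T), (r − q) = 0.0384 − 0.0315 = 0.0069
F = 165.47 · e^(0.0069 × 11/12) = 165.47 × 1.006345 = 166.5199
Value of long forward = (F − K)·e^(−rT) = (166.5199 − 173.76) · e^(−0.0384·11/12)
= -7.2401 × 0.965412 = -6.99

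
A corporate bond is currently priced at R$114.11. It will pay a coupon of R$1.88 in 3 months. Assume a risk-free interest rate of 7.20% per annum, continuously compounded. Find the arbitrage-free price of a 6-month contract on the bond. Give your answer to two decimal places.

PV(coupons) I = 1.88·e^(−0.0720·3/12)
I = 1.8465
F = (S − I)·e^(rT) = (114.11 − 1.8465) · e^(0.0720·6/12)
= 112.2635 · e^0.036000 = 112.2635 × 1.036656 = R$116.38

R$116.38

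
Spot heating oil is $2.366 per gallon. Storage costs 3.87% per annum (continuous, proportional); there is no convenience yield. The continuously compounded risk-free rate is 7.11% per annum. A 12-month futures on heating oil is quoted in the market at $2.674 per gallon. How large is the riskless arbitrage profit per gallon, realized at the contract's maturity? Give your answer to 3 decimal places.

$0.033 per gallon

Fair futures: F* = S·e^(carry·T), with carry = (r + u) = 0.0711 + 0.0387 = 0.1098
F* = 2.366 · e^(0.1098 × 12/12) = 2.366 · e^0.109800 = 2.366 × 1.116055 = $2.6406
Market $2.674 > fair $2.6406: forward overpriced → cash-and-carry (buy spot, short the forward).
At maturity, profit = |F_mkt − F*| = |2.674 − 2.6406| = $0.033 per gallon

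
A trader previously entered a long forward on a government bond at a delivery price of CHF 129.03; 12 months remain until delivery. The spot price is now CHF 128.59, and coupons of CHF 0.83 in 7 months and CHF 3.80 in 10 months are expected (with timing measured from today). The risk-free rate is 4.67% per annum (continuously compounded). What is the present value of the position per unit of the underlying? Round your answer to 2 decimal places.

PV(remaining coupons) I = 0.83·e^(−0.0467·7/12) + 3.80·e^(−0.0467·10/12) = 4.4627
Current forward F = (S − I)·e^(rT) = (128.59 − 4.4627)·e^(0.0467·12/12) = 124.1273 × 1.047808 = 130.0616
Value (long) = (F − K)·e^(−rT) = (130.0616 − 129.03) × 0.954374 = 0.9845
Value = CHF 0.98

CHF 0.98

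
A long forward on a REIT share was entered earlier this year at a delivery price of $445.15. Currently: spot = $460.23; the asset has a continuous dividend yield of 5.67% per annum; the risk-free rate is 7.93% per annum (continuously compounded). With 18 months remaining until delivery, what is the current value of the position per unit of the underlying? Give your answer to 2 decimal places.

$27.48

Current fair forward for the remaining 18 months: F = S·e^((r − q)·T), (r − q) = 0.0793 − 0.0567 = 0.0226
F = 460.23 · e^(0.0226 × 18/12) = 460.23 × 1.034481 = 476.0992
Value of long forward = (F − K)·e^(−rT) = (476.0992 − 445.15) · e^(−0.0793·18/12)
= 30.9492 × 0.887852 = 27.48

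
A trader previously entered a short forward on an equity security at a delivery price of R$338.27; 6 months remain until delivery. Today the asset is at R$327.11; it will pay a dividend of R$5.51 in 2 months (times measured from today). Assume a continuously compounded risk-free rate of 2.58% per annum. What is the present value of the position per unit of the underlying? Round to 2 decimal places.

R$12.31

PV(remaining dividends) I = 5.51·e^(−0.0258·2/12) = 5.4864
Current forward F = (S − I)·e^(rT) = (327.11 − 5.4864)·e^(0.0258·6/12) = 321.6236 × 1.012984 = 325.7996
Value (long) = (F − K)·e^(−rT) = (325.7996 − 338.27) × 0.987183 = -12.3106
Short position value = −(long value) = R$12.31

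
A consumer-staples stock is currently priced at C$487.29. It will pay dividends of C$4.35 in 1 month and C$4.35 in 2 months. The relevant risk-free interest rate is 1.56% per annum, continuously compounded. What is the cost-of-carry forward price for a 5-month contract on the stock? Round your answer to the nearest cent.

C$481.73

PV(dividends) I = 4.35·e^(−0.0156·1/12) + 4.35·e^(−0.0156·2/12)
I = 4.3443 + 4.3387 = 8.6830
F = (S − I)·e^(rT) = (487.29 − 8.6830) · e^(0.0156·5/12)
= 478.6070 · e^0.006500 = 478.6070 × 1.006521 = C$481.73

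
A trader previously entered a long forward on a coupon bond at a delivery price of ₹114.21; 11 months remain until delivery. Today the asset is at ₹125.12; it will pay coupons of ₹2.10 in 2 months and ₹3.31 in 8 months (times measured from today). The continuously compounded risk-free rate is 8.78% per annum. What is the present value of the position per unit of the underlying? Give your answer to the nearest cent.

₹14.55

PV(remaining coupons) I = 2.10·e^(−0.0878·2/12) + 3.31·e^(−0.0878·8/12) = 5.1913
Current forward F = (S − I)·e^(rT) = (125.12 − 5.1913)·e^(0.0878·11/12) = 119.9287 × 1.083811 = 129.9800
Value (long) = (F − K)·e^(−rT) = (129.9800 − 114.21) × 0.922670 = 14.5505
Value = ₹14.55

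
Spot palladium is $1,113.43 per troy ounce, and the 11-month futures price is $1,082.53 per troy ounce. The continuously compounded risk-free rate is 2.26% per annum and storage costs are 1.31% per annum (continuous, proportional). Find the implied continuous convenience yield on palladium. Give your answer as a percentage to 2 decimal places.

6.64%

F = S·e^((r+u−y)T) ⇒ (r+u−y) = ln(F/S)/T
ln(1082.53/1113.43) = -0.028144; /T ⇒ -0.030703
y = r + u − ln(F/S)/T = 0.0226 + 0.0131 + 0.030703 = 0.066403
y = 6.64%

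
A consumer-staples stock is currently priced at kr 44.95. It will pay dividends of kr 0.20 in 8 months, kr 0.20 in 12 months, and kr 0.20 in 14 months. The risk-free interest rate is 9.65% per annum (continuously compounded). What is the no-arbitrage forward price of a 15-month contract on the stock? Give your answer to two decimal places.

PV(dividends) I = 0.20·e^(−0.0965·8/12) + 0.20·e^(−0.0965·12/12) + 0.20·e^(−0.0965·14/12)
I = 0.1875 + 0.1816 + 0.1787 = 0.5478
F = (S − I)·e^(rT) = (44.95 − 0.5478) · e^(0.0965·15/12)
= 44.4022 · e^0.120625 = 44.4022 × 1.128202 = kr 50.09

kr 50.09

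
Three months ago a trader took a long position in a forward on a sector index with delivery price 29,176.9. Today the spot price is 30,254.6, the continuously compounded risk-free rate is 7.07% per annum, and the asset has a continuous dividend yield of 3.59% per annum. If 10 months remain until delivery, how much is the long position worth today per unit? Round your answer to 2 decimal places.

1855.33

Current fair forward for the remaining 10 months: F = S·e^((r − q)·T), (r − q) = 0.0707 − 0.0359 = 0.0348
F = 30254.6 · e^(0.0348 × 10/12) = 30254.6 × 1.02942459 = 31144.8292
Value of long forward = (F − K)·e^(−rT) = (31144.8292 − 29176.9) · e^(−0.0707·10/12)
= 1967.9292 × 0.94278533 = 1855.33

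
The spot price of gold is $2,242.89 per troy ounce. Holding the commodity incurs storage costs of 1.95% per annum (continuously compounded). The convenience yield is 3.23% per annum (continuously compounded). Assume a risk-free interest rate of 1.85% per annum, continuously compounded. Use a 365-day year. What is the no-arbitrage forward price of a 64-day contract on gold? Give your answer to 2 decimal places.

Net carry = r + u − y = 0.0185 + 0.0195 − 0.0323 = 0.0057
F = S·e^((r+u−y)T) = 2242.89 · e^(0.0057 × 64/365) = 2242.89 · e^0.00099945
= 2242.89 × 1.00099995 = $2,245.13 per troy ounce

$2,245.13 per troy ounce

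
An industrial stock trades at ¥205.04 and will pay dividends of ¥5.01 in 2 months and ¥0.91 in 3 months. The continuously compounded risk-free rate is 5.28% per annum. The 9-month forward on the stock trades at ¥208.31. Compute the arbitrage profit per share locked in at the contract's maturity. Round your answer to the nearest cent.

PV(dividends) I = 5.01·e^(−0.0528·2/12) + 0.91·e^(−0.0528·3/12) = 5.8642
Fair forward F* = (S − I)·e^(rT) = (205.04 − 5.8642)·e^0.039600 = 199.1758 × 1.040395 = 207.2215
Market ¥208.31 > fair 207.2215: forward overpriced → cash-and-carry (borrow at r, buy the stock and collect the dividends, short the forward).
Profit at T = |F_mkt − F*| = |208.31 − 207.2215| = ¥1.09 per share

¥1.09 per share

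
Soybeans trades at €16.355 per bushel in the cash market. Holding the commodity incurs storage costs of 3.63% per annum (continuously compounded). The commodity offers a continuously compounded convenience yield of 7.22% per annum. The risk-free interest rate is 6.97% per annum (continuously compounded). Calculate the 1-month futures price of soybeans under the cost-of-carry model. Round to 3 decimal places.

€16.401 per bushel

Net carry = r + u − y = 0.0697 + 0.0363 − 0.0722 = 0.0338
F = S·e^((r+u−y)T) = 16.355 · e^(0.0338 × 1/12) = 16.355 · e^0.002817
= 16.355 × 1.002821 = €16.401 per bushel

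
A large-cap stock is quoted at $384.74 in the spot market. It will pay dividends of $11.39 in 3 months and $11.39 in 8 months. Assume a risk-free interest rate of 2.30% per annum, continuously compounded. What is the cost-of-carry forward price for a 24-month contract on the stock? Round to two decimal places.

PV(dividends) I = 11.39·e^(−0.0230·3/12) + 11.39·e^(−0.0230·8/12)
I = 11.3247 + 11.2167 = 22.5414
F = (S − I)·e^(rT) = (384.74 − 22.5414) · e^(0.0230·24/12)
= 362.1986 · e^0.046000 = 362.1986 × 1.047074 = $379.25

$379.25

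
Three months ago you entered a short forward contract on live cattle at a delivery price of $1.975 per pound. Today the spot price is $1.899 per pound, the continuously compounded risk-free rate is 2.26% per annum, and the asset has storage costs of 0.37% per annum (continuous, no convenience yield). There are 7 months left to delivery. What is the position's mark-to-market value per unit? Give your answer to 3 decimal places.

$0.046 per pound

Current fair forward for the remaining 7 months: F = S·e^((r + u)·T), (r + u) = 0.0226 + 0.0037 = 0.0263
F = 1.899 · e^(0.0263 × 7/12) = 1.899 × 1.015460 = 1.9284
Value of long forward = (F − K)·e^(−rT) = (1.9284 − 1.975) · e^(−0.0226·7/12)
= -0.0466 × 0.986903 = -0.046
Short position value = −(long value) = $0.046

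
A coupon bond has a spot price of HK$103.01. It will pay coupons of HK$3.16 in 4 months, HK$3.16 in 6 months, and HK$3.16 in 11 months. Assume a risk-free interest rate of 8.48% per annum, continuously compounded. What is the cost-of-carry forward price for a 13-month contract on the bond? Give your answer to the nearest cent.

HK$103.03

PV(coupons) I = 3.16·e^(−0.0848·4/12) + 3.16·e^(−0.0848·6/12) + 3.16·e^(−0.0848·11/12)
I = 3.0719 + 3.0288 + 2.9237 = 9.0244
F = (S − I)·e^(rT) = (103.01 − 9.0244) · e^(0.0848·13/12)
= 93.9856 · e^0.091867 = 93.9856 × 1.096219 = HK$103.03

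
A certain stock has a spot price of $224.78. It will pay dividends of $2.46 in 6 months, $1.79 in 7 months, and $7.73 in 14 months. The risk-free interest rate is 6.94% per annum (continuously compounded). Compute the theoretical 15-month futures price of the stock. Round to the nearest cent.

$232.91

PV(dividends) I = 2.46·e^(−0.0694·6/12) + 1.79·e^(−0.0694·7/12) + 7.73·e^(−0.0694·14/12)
I = 2.3761 + 1.7190 + 7.1288 = 11.2239
F = (S − I)·e^(rT) = (224.78 − 11.2239) · e^(0.0694·15/12)
= 213.5561 · e^0.086750 = 213.5561 × 1.090624 = $232.91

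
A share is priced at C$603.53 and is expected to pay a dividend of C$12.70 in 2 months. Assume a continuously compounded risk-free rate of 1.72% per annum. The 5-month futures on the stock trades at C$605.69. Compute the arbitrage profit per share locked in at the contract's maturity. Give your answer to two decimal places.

C$10.57 per share

PV(dividends) I = 12.70·e^(−0.0172·2/12) = 12.6636
Fair futures F* = (S − I)·e^(rT) = (603.53 − 12.6636)·e^0.007167 = 590.8664 × 1.007193 = 595.1165
Market C$605.69 > fair 595.1165: forward overpriced → cash-and-carry (borrow at r, buy the stock and collect the dividends, short the forward).
Profit at T = |F_mkt − F*| = |605.69 − 595.1165| = C$10.57 per share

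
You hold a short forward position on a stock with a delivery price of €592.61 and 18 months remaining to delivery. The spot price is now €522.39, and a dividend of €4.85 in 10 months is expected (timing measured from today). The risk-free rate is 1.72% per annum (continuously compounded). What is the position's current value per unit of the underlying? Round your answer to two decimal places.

PV(remaining dividends) I = 4.85·e^(−0.0172·10/12) = 4.7810
Current forward F = (S − I)·e^(rT) = (522.39 − 4.7810)·e^(0.0172·18/12) = 517.6090 × 1.026136 = 531.1372
Value (long) = (F − K)·e^(−rT) = (531.1372 − 592.61) × 0.974530 = -59.9071
Short position value = −(long value) = €59.91

€59.91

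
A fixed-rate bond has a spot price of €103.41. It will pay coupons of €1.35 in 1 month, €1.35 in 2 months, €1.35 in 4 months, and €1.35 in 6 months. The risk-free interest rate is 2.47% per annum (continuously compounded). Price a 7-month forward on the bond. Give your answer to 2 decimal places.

€99.47

PV(coupons) I = 1.35·e^(−0.0247·1/12) + 1.35·e^(−0.0247·2/12) + 1.35·e^(−0.0247·4/12) + 1.35·e^(−0.0247·6/12)
I = 1.3472 + 1.3445 + 1.3389 + 1.3334 = 5.3640
F = (S − I)·e^(rT) = (103.41 − 5.3640) · e^(0.0247·7/12)
= 98.0460 · e^0.014408 = 98.0460 × 1.014512 = €99.47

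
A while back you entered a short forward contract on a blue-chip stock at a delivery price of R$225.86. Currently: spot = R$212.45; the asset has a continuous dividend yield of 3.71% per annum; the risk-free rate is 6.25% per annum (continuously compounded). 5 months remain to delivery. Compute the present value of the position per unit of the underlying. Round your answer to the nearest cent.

R$10.86

Current fair forward for the remaining 5 months: F = S·e^((r − q)·T), (r − q) = 0.0625 − 0.0371 = 0.0254
F = 212.45 · e^(0.0254 × 5/12) = 212.45 × 1.010640 = 214.7105
Value of long forward = (F − K)·e^(−rT) = (214.7105 − 225.86) · e^(−0.0625·5/12)
= -11.1495 × 0.974294 = -10.86
Short position value = −(long value) = R$10.86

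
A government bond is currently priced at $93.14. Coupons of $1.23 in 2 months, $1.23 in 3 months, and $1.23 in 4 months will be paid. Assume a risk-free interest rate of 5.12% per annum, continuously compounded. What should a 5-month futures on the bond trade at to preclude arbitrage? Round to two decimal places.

$91.43

PV(coupons) I = 1.23·e^(−0.0512·2/12) + 1.23·e^(−0.0512·3/12) + 1.23·e^(−0.0512·4/12)
I = 1.2195 + 1.2144 + 1.2092 = 3.6431
F = (S − I)·e^(rT) = (93.14 − 3.6431) · e^(0.0512·5/12)
= 89.4969 · e^0.021333 = 89.4969 × 1.021562 = $91.43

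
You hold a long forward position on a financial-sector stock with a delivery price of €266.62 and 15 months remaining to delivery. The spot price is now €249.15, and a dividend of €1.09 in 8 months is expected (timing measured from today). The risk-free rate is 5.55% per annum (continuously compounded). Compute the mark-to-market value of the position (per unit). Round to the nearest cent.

PV(remaining dividends) I = 1.09·e^(−0.0555·8/12) = 1.0504
Current forward F = (S − I)·e^(rT) = (249.15 − 1.0504)·e^(0.0555·15/12) = 248.0996 × 1.071838 = 265.9226
Value (long) = (F − K)·e^(−rT) = (265.9226 − 266.62) × 0.932977 = -0.6507
Value = -€0.65

-€0.65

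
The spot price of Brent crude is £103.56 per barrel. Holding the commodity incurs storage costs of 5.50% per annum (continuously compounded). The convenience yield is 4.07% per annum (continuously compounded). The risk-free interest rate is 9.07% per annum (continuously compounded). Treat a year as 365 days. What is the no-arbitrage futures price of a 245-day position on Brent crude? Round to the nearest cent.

Net carry = r + u − y = 0.0907 + 0.0550 − 0.0407 = 0.1050
F = S·e^((r+u−y)T) = 103.56 · e^(0.1050 × 245/365) = 103.56 · e^0.070479
= 103.56 × 1.073022 = £111.12 per barrel

£111.12 per barrel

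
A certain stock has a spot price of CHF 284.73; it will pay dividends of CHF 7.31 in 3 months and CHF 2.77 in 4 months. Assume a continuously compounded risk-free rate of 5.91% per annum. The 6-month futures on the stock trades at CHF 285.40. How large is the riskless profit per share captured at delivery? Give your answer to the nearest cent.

PV(dividends) I = 7.31·e^(−0.0591·3/12) + 2.77·e^(−0.0591·4/12) = 9.9188
Fair futures F* = (S − I)·e^(rT) = (284.73 − 9.9188)·e^0.029550 = 274.8112 × 1.029991 = 283.0531
Market CHF 285.40 > fair 283.0531: forward overpriced → cash-and-carry (borrow at r, buy the stock and collect the dividends, short the forward).
Profit at T = |F_mkt − F*| = |285.40 − 283.0531| = CHF 2.35 per share

CHF 2.35 per share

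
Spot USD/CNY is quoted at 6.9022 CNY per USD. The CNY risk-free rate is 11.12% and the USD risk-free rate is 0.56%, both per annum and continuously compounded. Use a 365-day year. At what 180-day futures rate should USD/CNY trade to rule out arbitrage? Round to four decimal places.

F = S·e^((r_CNY − r_USD)T) = 6.9022 · e^((0.1112 − 0.0056) × 180/365)
= 6.9022 · e^0.052077 = 6.9022 × 1.053457
F = 7.2712 CNY per USD

7.2712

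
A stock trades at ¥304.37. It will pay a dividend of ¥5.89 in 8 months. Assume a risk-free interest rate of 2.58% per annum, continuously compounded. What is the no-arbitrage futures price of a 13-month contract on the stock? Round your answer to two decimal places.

PV(dividends) I = 5.89·e^(−0.0258·8/12)
I = 5.7896
F = (S − I)·e^(rT) = (304.37 − 5.7896) · e^(0.0258·13/12)
= 298.5804 · e^0.027950 = 298.5804 × 1.028344 = ¥307.04

¥307.04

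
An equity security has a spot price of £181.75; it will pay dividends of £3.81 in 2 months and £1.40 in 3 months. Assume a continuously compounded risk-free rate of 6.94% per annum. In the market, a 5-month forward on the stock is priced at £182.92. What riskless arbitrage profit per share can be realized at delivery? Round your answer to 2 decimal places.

PV(dividends) I = 3.81·e^(−0.0694·2/12) + 1.40·e^(−0.0694·3/12) = 5.1421
Fair forward F* = (S − I)·e^(rT) = (181.75 − 5.1421)·e^0.028917 = 176.6079 × 1.029339 = 181.7894
Market £182.92 > fair 181.7894: forward overpriced → cash-and-carry (borrow at r, buy the stock and collect the dividends, short the forward).
Profit at T = |F_mkt − F*| = |182.92 − 181.7894| = £1.13 per share

£1.13 per share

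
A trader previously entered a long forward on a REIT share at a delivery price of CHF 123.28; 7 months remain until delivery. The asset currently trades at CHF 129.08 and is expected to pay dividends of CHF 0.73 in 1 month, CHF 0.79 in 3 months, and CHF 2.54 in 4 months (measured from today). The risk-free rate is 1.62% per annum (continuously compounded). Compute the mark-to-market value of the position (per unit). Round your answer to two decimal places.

PV(remaining dividends) I = 0.73·e^(−0.0162·1/12) + 0.79·e^(−0.0162·3/12) + 2.54·e^(−0.0162·4/12) = 4.0421
Current forward F = (S − I)·e^(rT) = (129.08 − 4.0421)·e^(0.0162·7/12) = 125.0379 × 1.009495 = 126.2251
Value (long) = (F − K)·e^(−rT) = (126.2251 − 123.28) × 0.990595 = 2.9174
Value = CHF 2.92

CHF 2.92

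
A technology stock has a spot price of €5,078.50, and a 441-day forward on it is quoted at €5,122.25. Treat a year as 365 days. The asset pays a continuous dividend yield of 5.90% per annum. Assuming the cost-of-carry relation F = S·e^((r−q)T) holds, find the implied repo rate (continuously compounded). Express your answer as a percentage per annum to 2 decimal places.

6.61%

From F = S·e^((r−q)T): (r − q) = ln(F/S)/T
ln(5122.25/5078.50) = ln(1.008615) = 0.008578
(r − q) = 0.008578 / (441/365) = 0.007100
r = ln(F/S)/T + q = 0.007100 + 0.0590 = 0.066100
r = 6.61%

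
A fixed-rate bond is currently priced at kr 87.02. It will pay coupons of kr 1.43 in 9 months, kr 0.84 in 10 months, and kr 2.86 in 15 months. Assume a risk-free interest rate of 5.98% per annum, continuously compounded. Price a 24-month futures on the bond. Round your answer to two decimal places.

PV(coupons) I = 1.43·e^(−0.0598·9/12) + 0.84·e^(−0.0598·10/12) + 2.86·e^(−0.0598·15/12)
I = 1.3673 + 0.7992 + 2.6540 = 4.8205
F = (S − I)·e^(rT) = (87.02 − 4.8205) · e^(0.0598·24/12)
= 82.1995 · e^0.119600 = 82.1995 × 1.127046 = kr 92.64

kr 92.64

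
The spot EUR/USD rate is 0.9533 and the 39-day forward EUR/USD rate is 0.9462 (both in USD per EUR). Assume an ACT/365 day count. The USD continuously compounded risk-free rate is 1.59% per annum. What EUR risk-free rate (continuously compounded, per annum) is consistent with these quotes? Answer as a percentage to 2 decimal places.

F = S·e^((r_USD − r_EUR)T) ⇒ r_EUR = r_USD − ln(F/S)/T
ln(0.9462/0.9533) = -0.007476; /(39/365) = -0.069968
r_EUR = 0.0159 + 0.069968 = 0.085868
r_EUR = 8.59%

8.59%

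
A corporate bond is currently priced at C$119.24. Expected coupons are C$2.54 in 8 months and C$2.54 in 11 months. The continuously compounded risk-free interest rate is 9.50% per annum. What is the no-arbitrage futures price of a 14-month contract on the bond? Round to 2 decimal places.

PV(coupons) I = 2.54·e^(−0.0950·8/12) + 2.54·e^(−0.0950·11/12)
I = 2.3841 + 2.3282 = 4.7123
F = (S − I)·e^(rT) = (119.24 − 4.7123) · e^(0.0950·14/12)
= 114.5277 · e^0.110833 = 114.5277 × 1.117208 = C$127.95

C$127.95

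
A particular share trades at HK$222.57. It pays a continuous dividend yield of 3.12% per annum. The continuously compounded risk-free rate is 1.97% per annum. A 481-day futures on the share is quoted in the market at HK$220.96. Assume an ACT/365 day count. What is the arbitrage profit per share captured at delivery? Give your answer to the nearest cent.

HK$1.74 per share

Fair futures: F* = S·e^(carry·T), with carry = (r − q) = 0.0197 − 0.0312 = -0.0115
F* = 222.57 · e^(-0.0115 × 481/365) = 222.57 · e^-0.015155 = 222.57 × 0.984959 = HK$219.2223
Market HK$220.96 > fair HK$219.2223: forward overpriced → cash-and-carry (buy spot, short the forward).
At maturity, profit = |F_mkt − F*| = |220.96 − 219.2223| = HK$1.74 per share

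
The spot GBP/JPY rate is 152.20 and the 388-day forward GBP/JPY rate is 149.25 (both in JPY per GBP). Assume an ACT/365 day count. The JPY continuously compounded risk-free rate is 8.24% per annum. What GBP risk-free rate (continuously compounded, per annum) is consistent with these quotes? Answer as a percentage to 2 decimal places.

10.08%

F = S·e^((r_JPY − r_GBP)T) ⇒ r_GBP = r_JPY − ln(F/S)/T
ln(149.25/152.20) = -0.019573; /(388/365) = -0.018413
r_GBP = 0.0824 + 0.018413 = 0.100813
r_GBP = 10.08%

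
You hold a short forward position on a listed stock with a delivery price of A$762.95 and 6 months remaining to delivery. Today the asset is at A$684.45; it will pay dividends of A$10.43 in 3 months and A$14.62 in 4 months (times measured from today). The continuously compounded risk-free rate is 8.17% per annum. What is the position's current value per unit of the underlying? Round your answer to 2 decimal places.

PV(remaining dividends) I = 10.43·e^(−0.0817·3/12) + 14.62·e^(−0.0817·4/12) = 24.4463
Current forward F = (S − I)·e^(rT) = (684.45 − 24.4463)·e^(0.0817·6/12) = 660.0037 × 1.041696 = 687.5232
Value (long) = (F − K)·e^(−rT) = (687.5232 − 762.95) × 0.959973 = -72.4077
Short position value = −(long value) = A$72.41

A$72.41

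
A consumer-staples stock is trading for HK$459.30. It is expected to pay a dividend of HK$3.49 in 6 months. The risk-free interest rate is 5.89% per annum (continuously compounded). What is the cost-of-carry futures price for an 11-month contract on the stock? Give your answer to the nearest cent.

HK$481.20

PV(dividends) I = 3.49·e^(−0.0589·6/12)
I = 3.3887
F = (S − I)·e^(rT) = (459.30 − 3.3887) · e^(0.0589·11/12)
= 455.9113 · e^0.053992 = 455.9113 × 1.055476 = HK$481.20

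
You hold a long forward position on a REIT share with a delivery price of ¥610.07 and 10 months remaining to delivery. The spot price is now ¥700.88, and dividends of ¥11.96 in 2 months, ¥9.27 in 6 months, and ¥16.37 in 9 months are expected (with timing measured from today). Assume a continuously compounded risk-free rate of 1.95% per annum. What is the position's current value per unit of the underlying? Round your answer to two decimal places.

¥63.41

PV(remaining dividends) I = 11.96·e^(−0.0195·2/12) + 9.27·e^(−0.0195·6/12) + 16.37·e^(−0.0195·9/12) = 37.2336
Current forward F = (S − I)·e^(rT) = (700.88 − 37.2336)·e^(0.0195·10/12) = 663.6464 × 1.016383 = 674.5189
Value (long) = (F − K)·e^(−rT) = (674.5189 − 610.07) × 0.983881 = 63.4100
Value = ¥63.41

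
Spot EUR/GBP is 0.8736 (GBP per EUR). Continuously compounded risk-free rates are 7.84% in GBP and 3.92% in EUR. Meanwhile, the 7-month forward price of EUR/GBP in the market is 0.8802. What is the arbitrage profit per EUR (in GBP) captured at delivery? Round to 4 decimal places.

0.0136 per EUR (in GBP)

Fair forward: F* = S·e^(carry·T), with carry = (r_GBP − r_EUR) = 0.0784 − 0.0392 = 0.0392
F* = 0.8736 · e^(0.0392 × 7/12) = 0.8736 · e^0.022867 = 0.8736 × 1.023130 = 0.8938
Market 0.8802 < fair 0.8938: forward underpriced → reverse cash-and-carry (short spot, go long the forward).
At maturity, profit = |F_mkt − F*| = |0.8802 − 0.8938| = 0.0136 per EUR (in GBP)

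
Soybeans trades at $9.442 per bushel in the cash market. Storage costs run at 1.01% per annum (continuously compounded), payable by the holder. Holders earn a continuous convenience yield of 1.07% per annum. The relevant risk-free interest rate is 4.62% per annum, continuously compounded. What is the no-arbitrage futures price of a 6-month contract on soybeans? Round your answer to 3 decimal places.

Net carry = r + u − y = 0.0462 + 0.0101 − 0.0107 = 0.0456
F = S·e^((r+u−y)T) = 9.442 · e^(0.0456 × 6/12) = 9.442 · e^0.022800
= 9.442 × 1.023062 = $9.660 per bushel

$9.660 per bushel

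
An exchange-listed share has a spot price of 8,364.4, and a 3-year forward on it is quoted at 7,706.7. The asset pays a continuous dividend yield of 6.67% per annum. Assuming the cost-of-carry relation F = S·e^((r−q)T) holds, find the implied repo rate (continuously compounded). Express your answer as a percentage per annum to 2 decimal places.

3.94%

From F = S·e^((r−q)T): (r − q) = ln(F/S)/T
ln(7706.7/8364.4) = ln(0.921369) = -0.081895
(r − q) = -0.081895 / (3) = -0.027298
r = ln(F/S)/T + q = -0.027298 + 0.0667 = 0.039402
r = 3.94%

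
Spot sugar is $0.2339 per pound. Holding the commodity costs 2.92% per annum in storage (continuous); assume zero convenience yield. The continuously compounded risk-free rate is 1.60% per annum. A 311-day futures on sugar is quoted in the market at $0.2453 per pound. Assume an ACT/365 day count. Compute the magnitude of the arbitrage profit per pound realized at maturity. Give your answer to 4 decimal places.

Fair futures: F* = S·e^(carry·T), with carry = (r + u) = 0.0160 + 0.0292 = 0.0452
F* = 0.2339 · e^(0.0452 × 311/365) = 0.2339 · e^0.038513 = 0.2339 × 1.039264 = $0.2431
Market $0.2453 > fair $0.2431: forward overpriced → cash-and-carry (buy spot, short the forward).
At maturity, profit = |F_mkt − F*| = |0.2453 − 0.2431| = $0.0022 per pound

$0.0022 per pound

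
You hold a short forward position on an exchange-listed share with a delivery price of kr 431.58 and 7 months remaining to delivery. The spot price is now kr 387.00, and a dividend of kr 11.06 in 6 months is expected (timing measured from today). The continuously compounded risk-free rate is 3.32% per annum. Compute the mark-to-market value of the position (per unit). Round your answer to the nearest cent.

PV(remaining dividends) I = 11.06·e^(−0.0332·6/12) = 10.8779
Current forward F = (S − I)·e^(rT) = (387.00 − 10.8779)·e^(0.0332·7/12) = 376.1221 × 1.019555 = 383.4772
Value (long) = (F − K)·e^(−rT) = (383.4772 − 431.58) × 0.980820 = -47.1802
Short position value = −(long value) = kr 47.18

kr 47.18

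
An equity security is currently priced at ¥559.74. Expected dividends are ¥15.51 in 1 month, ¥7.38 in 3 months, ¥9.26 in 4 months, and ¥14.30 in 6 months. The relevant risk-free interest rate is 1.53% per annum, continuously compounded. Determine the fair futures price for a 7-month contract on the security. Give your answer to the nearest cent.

PV(dividends) I = 15.51·e^(−0.0153·1/12) + 7.38·e^(−0.0153·3/12) + 9.26·e^(−0.0153·4/12) + 14.30·e^(−0.0153·6/12)
I = 15.4902 + 7.3518 + 9.2129 + 14.1910 = 46.2459
F = (S − I)·e^(rT) = (559.74 − 46.2459) · e^(0.0153·7/12)
= 513.4941 · e^0.008925 = 513.4941 × 1.008965 = ¥518.10

¥518.10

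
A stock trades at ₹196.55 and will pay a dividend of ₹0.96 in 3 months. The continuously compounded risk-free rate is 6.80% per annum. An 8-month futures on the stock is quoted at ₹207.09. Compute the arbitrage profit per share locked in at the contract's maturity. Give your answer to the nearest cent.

PV(dividends) I = 0.96·e^(−0.0680·3/12) = 0.9438
Fair futures F* = (S − I)·e^(rT) = (196.55 − 0.9438)·e^0.045333 = 195.6062 × 1.046376 = 204.6776
Market ₹207.09 > fair 204.6776: forward overpriced → cash-and-carry (borrow at r, buy the stock and collect the dividends, short the forward).
Profit at T = |F_mkt − F*| = |207.09 − 204.6776| = ₹2.41 per share

₹2.41 per share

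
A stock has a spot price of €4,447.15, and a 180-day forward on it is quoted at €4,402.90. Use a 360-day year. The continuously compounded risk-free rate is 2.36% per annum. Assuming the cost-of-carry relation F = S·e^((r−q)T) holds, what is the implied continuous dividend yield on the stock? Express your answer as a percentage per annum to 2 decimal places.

4.36%

From F = S·e^((r−q)T): (r − q) = ln(F/S)/T
ln(4402.90/4447.15) = ln(0.990050) = -0.010000
(r − q) = -0.010000 / (180/360) = -0.020000
q = r − ln(F/S)/T = 0.0236 + 0.020000 = 0.043600
q = 4.36%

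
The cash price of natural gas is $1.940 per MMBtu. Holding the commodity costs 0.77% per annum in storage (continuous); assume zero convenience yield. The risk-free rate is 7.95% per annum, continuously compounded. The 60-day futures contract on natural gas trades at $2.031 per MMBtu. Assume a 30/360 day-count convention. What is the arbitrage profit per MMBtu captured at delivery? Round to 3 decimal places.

$0.063 per MMBtu

Fair futures: F* = S·e^(carry·T), with carry = (r + u) = 0.0795 + 0.0077 = 0.0872
F* = 1.940 · e^(0.0872 × 60/360) = 1.940 · e^0.014533 = 1.940 × 1.014639 = $1.9684
Market $2.031 > fair $1.9684: forward overpriced → cash-and-carry (buy spot, short the forward).
At maturity, profit = |F_mkt − F*| = |2.031 − 1.9684| = $0.063 per MMBtu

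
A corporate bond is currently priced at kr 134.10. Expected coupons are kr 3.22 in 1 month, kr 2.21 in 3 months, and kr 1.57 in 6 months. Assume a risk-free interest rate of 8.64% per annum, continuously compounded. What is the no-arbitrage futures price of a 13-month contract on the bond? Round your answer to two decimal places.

PV(coupons) I = 3.22·e^(−0.0864·1/12) + 2.21·e^(−0.0864·3/12) + 1.57·e^(−0.0864·6/12)
I = 3.1969 + 2.1628 + 1.5036 = 6.8633
F = (S − I)·e^(rT) = (134.10 − 6.8633) · e^(0.0864·13/12)
= 127.2367 · e^0.093600 = 127.2367 × 1.098120 = kr 139.72

kr 139.72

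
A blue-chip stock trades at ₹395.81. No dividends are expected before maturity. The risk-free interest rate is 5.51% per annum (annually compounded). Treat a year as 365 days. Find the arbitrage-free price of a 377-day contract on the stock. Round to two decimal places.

F = S · (1+r)^T
= 395.81 × 1.056962
F = ₹418.36

₹418.36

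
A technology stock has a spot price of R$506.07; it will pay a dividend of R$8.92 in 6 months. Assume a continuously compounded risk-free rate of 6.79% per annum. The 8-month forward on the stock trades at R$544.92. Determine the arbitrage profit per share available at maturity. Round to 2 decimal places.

R$24.44 per share

PV(dividends) I = 8.92·e^(−0.0679·6/12) = 8.6222
Fair forward F* = (S − I)·e^(rT) = (506.07 − 8.6222)·e^0.045267 = 497.4478 × 1.046307 = 520.4831
Market R$544.92 > fair 520.4831: forward overpriced → cash-and-carry (borrow at r, buy the stock and collect the dividends, short the forward).
Profit at T = |F_mkt − F*| = |544.92 − 520.4831| = R$24.44 per share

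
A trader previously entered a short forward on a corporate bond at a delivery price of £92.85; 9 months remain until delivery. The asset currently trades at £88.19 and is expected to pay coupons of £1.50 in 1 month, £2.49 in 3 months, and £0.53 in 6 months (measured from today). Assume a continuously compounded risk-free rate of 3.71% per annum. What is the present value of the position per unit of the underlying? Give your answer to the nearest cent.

£6.59

PV(remaining coupons) I = 1.50·e^(−0.0371·1/12) + 2.49·e^(−0.0371·3/12) + 0.53·e^(−0.0371·6/12) = 4.4826
Current forward F = (S − I)·e^(rT) = (88.19 − 4.4826)·e^(0.0371·9/12) = 83.7074 × 1.028216 = 86.0693
Value (long) = (F − K)·e^(−rT) = (86.0693 − 92.85) × 0.972559 = -6.5946
Short position value = −(long value) = £6.59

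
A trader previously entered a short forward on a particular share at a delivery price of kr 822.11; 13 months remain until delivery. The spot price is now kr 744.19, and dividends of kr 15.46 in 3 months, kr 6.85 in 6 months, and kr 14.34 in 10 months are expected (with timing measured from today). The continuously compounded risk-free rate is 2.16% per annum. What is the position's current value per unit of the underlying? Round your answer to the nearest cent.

PV(remaining dividends) I = 15.46·e^(−0.0216·3/12) + 6.85·e^(−0.0216·6/12) + 14.34·e^(−0.0216·10/12) = 36.2373
Current forward F = (S − I)·e^(rT) = (744.19 − 36.2373)·e^(0.0216·13/12) = 707.9527 × 1.023676 = 724.7142
Value (long) = (F − K)·e^(−rT) = (724.7142 − 822.11) × 0.976872 = -95.1432
Short position value = −(long value) = kr 95.14

kr 95.14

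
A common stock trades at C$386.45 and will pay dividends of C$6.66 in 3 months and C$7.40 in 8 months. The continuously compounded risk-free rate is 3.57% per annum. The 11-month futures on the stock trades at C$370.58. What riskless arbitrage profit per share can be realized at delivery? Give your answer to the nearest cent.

PV(dividends) I = 6.66·e^(−0.0357·3/12) + 7.40·e^(−0.0357·8/12) = 13.8268
Fair futures F* = (S − I)·e^(rT) = (386.45 − 13.8268)·e^0.032725 = 372.6232 × 1.033266 = 385.0189
Market C$370.58 < fair 385.0189: forward underpriced → reverse cash-and-carry (short the stock, invest proceeds at r, pay the dividends, go long the forward).
Profit at T = |F_mkt − F*| = |370.58 − 385.0189| = C$14.44 per share

C$14.44 per share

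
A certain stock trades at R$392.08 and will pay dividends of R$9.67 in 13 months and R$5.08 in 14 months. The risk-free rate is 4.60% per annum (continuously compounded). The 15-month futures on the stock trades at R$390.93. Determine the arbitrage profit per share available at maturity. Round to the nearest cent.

R$9.51 per share

PV(dividends) I = 9.67·e^(−0.0460·13/12) + 5.08·e^(−0.0460·14/12) = 14.0145
Fair futures F* = (S − I)·e^(rT) = (392.08 − 14.0145)·e^0.057500 = 378.0655 × 1.059185 = 400.4413
Market R$390.93 < fair 400.4413: forward underpriced → reverse cash-and-carry (short the stock, invest proceeds at r, pay the dividends, go long the forward).
Profit at T = |F_mkt − F*| = |390.93 − 400.4413| = R$9.51 per share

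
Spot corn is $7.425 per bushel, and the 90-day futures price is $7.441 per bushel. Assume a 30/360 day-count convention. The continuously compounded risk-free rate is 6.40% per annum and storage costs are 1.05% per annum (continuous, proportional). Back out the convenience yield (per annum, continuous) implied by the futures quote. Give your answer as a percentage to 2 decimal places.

F = S·e^((r+u−y)T) ⇒ (r+u−y) = ln(F/S)/T
ln(7.441/7.425) = 0.002153; /T ⇒ 0.008612
y = r + u − ln(F/S)/T = 0.0640 + 0.0105 − 0.008612 = 0.065888
y = 6.59%

6.59%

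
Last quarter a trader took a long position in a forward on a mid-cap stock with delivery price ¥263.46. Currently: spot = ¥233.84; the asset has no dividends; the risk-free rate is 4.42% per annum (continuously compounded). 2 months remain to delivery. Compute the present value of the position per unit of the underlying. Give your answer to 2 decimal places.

Current fair forward for the remaining 2 months: F = S·e^(r·T), r = 0.0442
F = 233.84 · e^(0.0442 × 2/12) = 233.84 × 1.007394 = 235.5690
Value of long forward = (F − K)·e^(−rT) = (235.5690 − 263.46) · e^(−0.0442·2/12)
= -27.8910 × 0.992660 = -27.69

-¥27.69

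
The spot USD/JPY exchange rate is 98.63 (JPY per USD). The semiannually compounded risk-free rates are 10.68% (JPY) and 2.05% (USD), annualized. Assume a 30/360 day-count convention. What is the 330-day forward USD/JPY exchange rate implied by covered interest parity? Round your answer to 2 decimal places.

106.49

By covered interest parity, F = S · (1+r_JPY/2)^(2T) / (1+r_USD/2)^(2T)
= 98.63 × 1.100072 / 1.018872 = 98.63 × 1.079696
F = 106.49 JPY per USD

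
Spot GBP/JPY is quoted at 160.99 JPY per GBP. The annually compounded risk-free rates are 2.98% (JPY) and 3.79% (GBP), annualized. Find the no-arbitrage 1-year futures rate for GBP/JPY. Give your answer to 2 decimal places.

By covered interest parity, F = S · (1+r_JPY)^T / (1+r_GBP)^T
= 160.99 × 1.029800 / 1.037900 = 160.99 × 0.992196
F = 159.73 JPY per GBP

159.73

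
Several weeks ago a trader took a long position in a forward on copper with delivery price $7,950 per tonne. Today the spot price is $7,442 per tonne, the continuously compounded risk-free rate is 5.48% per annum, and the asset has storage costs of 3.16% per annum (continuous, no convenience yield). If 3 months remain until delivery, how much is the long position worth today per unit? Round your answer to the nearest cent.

-$340.80 per tonne

Current fair forward for the remaining 3 months: F = S·e^((r + u)·T), (r + u) = 0.0548 + 0.0316 = 0.0864
F = 7442 · e^(0.0864 × 3/12) = 7442 × 1.02183497 = 7604.4958
Value of long forward = (F − K)·e^(−rT) = (7604.4958 − 7950) · e^(−0.0548·3/12)
= -345.5042 × 0.98639342 = -340.80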